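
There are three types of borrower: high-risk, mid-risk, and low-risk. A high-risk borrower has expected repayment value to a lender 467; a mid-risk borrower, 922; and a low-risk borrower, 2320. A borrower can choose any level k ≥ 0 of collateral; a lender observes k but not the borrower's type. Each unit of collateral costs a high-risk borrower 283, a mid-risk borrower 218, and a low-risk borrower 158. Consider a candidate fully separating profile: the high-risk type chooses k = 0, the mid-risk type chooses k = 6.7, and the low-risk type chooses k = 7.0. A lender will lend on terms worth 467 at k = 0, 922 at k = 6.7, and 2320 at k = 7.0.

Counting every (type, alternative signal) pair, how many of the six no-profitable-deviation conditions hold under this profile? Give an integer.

4

High-risk (own payoff 467): to k=6.7 gives 922 − 283×6.7 = -974.1 → no gain ✓; to k=7.0 gives 2320 − 283×7.0 = 339 → no gain ✓.
Low-risk (own payoff 2320 − 158×7.0 = 1214): to k=0 gives 467 → no gain ✓; to k=6.7 gives 922 − 158×6.7 = -136.6 → no gain ✓.
Mid-risk (own payoff 922 − 218×6.7 = -538.6): to k=0 gives 467 → profitable ✗; to k=7.0 gives 2320 − 218×7.0 = 794 → profitable ✗.
4 of the 6 constraints hold; not an equilibrium.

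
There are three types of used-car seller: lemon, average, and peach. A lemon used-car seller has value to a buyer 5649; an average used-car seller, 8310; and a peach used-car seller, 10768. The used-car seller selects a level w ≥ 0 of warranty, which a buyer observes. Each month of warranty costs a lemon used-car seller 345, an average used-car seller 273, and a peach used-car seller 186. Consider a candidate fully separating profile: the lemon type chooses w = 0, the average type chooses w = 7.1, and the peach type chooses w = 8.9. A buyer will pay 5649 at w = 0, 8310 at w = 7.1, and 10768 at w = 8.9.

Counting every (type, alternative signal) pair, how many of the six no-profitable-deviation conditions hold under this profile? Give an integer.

3

Lemon (own payoff 5649): to w=7.1 gives 8310 − 345×7.1 = 5860.5 → profitable ✗; to w=8.9 gives 10768 − 345×8.9 = 7697.5 → profitable ✗.
Average (own payoff 8310 − 273×7.1 = 6371.7): to w=0 gives 5649 → no gain ✓; to w=8.9 gives 10768 − 273×8.9 = 8338.3 → profitable ✗.
Peach (own payoff 10768 − 186×8.9 = 9112.6): to w=0 gives 5649 → no gain ✓; to w=7.1 gives 8310 − 186×7.1 = 6989.4 → no gain ✓.
3 of the 6 constraints hold; not an equilibrium.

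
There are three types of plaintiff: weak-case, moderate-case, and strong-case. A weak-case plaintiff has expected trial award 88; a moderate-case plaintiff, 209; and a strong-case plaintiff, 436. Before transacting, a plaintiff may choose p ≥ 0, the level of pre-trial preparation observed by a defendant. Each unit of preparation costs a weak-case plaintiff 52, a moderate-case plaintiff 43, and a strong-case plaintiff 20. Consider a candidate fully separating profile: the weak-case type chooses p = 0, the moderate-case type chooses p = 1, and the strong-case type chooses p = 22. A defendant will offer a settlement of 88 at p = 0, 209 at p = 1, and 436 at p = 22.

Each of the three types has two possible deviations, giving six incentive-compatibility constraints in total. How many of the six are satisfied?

3

Moderate-case (own payoff 209 − 43×1 = 166): to p=0 gives 88 → no gain ✓; to p=22 gives 436 − 43×22 = -510 → no gain ✓.
Weak-case (own payoff 88): to p=1 gives 209 − 52×1 = 157 → profitable ✗; to p=22 gives 436 − 52×22 = -708 → no gain ✓.
Strong-case (own payoff 436 − 20×22 = -4): to p=0 gives 88 → profitable ✗; to p=1 gives 209 − 20×1 = 189 → profitable ✗.
3 of the 6 constraints hold; not an equilibrium.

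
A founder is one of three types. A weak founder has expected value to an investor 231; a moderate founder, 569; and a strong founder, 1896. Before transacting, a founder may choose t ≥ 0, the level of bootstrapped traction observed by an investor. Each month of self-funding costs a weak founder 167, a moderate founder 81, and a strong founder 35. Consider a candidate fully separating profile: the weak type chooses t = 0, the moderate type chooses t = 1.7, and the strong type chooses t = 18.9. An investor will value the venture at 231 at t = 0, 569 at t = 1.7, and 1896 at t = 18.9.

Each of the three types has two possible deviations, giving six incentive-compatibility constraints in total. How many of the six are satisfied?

Moderate (own payoff 569 − 81×1.7 = 431.3): to t=0 gives 231 → no gain ✓; to t=18.9 gives 1896 − 81×18.9 = 365.1 → no gain ✓.
Strong (own payoff 1896 − 35×18.9 = 1234.5): to t=0 gives 231 → no gain ✓; to t=1.7 gives 569 − 35×1.7 = 509.5 → no gain ✓.
Weak (own payoff 231): to t=1.7 gives 569 − 167×1.7 = 285.1 → profitable ✗; to t=18.9 gives 1896 − 167×18.9 = -1260.3 → no gain ✓.
5 of the 6 constraints hold; not an equilibrium.

5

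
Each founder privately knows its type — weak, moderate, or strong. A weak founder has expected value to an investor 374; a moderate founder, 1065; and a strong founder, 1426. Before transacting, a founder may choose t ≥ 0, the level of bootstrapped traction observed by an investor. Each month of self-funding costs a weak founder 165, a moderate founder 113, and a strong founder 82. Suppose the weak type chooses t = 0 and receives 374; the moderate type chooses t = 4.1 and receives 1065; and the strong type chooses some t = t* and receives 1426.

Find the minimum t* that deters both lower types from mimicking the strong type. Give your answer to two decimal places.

Weak type (on-path payoff 374) won't mimic when 374 ≥ 1426 − 165·t*, i.e. t* ≥ 6.38.
Moderate type (on-path payoff 1065 − 113×4.1 = 601.7) won't mimic when 601.7 ≥ 1426 − 113·t*, i.e. t* ≥ 7.29.
Both must hold, so t* = max(6.38, 7.29) = 7.29. The moderate type's constraint binds.

7.29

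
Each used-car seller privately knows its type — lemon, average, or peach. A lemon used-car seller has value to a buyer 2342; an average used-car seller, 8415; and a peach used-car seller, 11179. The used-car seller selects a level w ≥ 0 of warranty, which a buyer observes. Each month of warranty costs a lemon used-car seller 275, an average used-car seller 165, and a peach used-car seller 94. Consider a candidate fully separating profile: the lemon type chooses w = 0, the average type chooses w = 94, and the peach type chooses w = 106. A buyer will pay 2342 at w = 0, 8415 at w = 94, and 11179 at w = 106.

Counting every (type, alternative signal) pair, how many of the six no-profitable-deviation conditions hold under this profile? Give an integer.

3

Peach (own payoff 11179 − 94×106 = 1215): to w=0 gives 2342 → profitable ✗; to w=94 gives 8415 − 94×94 = -421 → no gain ✓.
Lemon (own payoff 2342): to w=94 gives 8415 − 275×94 = -17435 → no gain ✓; to w=106 gives 11179 − 275×106 = -17971 → no gain ✓.
Average (own payoff 8415 − 165×94 = -7095): to w=0 gives 2342 → profitable ✗; to w=106 gives 11179 − 165×106 = -6311 → profitable ✗.
3 of the 6 constraints hold; not an equilibrium.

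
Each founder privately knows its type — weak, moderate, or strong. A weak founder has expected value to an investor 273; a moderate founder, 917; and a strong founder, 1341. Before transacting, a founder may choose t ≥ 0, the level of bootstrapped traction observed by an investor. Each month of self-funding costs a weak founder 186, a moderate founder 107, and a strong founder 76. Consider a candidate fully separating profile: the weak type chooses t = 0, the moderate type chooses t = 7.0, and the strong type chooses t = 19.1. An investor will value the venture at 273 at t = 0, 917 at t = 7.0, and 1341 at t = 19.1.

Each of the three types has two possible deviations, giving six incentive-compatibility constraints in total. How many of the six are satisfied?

3

Weak (own payoff 273): to t=7.0 gives 917 − 186×7.0 = -385 → no gain ✓; to t=19.1 gives 1341 − 186×19.1 = -2211.6 → no gain ✓.
Moderate (own payoff 917 − 107×7.0 = 168): to t=0 gives 273 → profitable ✗; to t=19.1 gives 1341 − 107×19.1 = -702.7 → no gain ✓.
Strong (own payoff 1341 − 76×19.1 = -110.6): to t=0 gives 273 → profitable ✗; to t=7.0 gives 917 − 76×7.0 = 385 → profitable ✗.
3 of the 6 constraints hold; not an equilibrium.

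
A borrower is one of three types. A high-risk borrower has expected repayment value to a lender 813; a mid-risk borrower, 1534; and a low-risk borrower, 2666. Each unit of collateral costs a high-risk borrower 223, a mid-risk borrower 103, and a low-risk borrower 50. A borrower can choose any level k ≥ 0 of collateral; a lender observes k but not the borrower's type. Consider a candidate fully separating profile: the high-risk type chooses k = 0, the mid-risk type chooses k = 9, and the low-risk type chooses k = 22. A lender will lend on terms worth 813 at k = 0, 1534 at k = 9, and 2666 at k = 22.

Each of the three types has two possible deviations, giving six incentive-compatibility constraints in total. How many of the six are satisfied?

Low-risk (own payoff 2666 − 50×22 = 1566): to k=0 gives 813 → no gain ✓; to k=9 gives 1534 − 50×9 = 1084 → no gain ✓.
Mid-risk (own payoff 1534 − 103×9 = 607): to k=0 gives 813 → profitable ✗; to k=22 gives 2666 − 103×22 = 400 → no gain ✓.
High-risk (own payoff 813): to k=9 gives 1534 − 223×9 = -473 → no gain ✓; to k=22 gives 2666 − 223×22 = -2240 → no gain ✓.
5 of the 6 constraints hold; not an equilibrium.

5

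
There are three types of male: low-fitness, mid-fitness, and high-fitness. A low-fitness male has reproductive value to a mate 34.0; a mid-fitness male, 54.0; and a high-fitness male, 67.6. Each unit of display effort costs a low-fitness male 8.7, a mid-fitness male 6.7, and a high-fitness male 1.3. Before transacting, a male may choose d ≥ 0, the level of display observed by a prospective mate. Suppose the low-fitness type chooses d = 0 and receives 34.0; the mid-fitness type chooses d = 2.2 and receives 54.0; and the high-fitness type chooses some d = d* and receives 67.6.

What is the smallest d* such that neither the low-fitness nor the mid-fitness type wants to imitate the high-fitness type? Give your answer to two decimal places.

Low-fitness type (on-path payoff 34.0) won't mimic when 34.0 ≥ 67.6 − 8.7·d*, i.e. d* ≥ 3.86.
Mid-fitness type (on-path payoff 54.0 − 6.7×2.2 = 39.26) won't mimic when 39.26 ≥ 67.6 − 6.7·d*, i.e. d* ≥ 4.23.
Both must hold, so d* = max(3.86, 4.23) = 4.23. The mid-fitness type's constraint binds.

4.23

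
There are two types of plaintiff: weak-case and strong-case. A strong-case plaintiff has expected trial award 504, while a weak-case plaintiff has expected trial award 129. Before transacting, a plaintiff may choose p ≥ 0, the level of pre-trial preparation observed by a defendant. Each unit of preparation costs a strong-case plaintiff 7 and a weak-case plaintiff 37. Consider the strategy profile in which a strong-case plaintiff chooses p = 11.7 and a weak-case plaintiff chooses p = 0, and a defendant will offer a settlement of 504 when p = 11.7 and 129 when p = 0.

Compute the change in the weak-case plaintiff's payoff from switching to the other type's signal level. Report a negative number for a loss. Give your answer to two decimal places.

Playing p = 0 the weak-case plaintiff receives 129.
Deviating to p = 11.7 brings payment 504 at cost 37 × 11.7 = 432.9, netting 71.1.
Gain from deviating: 71.1 − 129 = -57.90.
The gain is negative, so the weak-case type's incentive-compatibility constraint is satisfied.

-57.90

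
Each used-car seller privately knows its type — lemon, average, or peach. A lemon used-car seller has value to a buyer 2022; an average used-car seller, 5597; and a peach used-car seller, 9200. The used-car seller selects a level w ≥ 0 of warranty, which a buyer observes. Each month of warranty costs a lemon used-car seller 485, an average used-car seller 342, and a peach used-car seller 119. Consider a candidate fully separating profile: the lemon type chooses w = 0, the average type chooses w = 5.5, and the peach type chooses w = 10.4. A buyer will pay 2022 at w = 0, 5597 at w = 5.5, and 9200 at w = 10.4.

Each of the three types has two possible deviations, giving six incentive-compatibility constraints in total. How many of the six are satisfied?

Lemon (own payoff 2022): to w=5.5 gives 5597 − 485×5.5 = 2929.5 → profitable ✗; to w=10.4 gives 9200 − 485×10.4 = 4156 → profitable ✗.
Peach (own payoff 9200 − 119×10.4 = 7962.4): to w=0 gives 2022 → no gain ✓; to w=5.5 gives 5597 − 119×5.5 = 4942.5 → no gain ✓.
Average (own payoff 5597 − 342×5.5 = 3716): to w=0 gives 2022 → no gain ✓; to w=10.4 gives 9200 − 342×10.4 = 5643.2 → profitable ✗.
3 of the 6 constraints hold; not an equilibrium.

3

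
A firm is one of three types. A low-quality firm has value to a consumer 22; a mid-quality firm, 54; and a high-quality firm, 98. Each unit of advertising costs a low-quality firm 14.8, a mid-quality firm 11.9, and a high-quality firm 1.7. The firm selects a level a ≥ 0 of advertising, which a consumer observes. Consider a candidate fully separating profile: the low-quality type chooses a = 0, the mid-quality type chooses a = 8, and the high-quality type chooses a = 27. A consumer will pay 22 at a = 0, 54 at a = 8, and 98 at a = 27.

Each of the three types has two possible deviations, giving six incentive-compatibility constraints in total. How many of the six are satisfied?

Mid-quality (own payoff 54 − 11.9×8 = -41.2): to a=0 gives 22 → profitable ✗; to a=27 gives 98 − 11.9×27 = -223.3 → no gain ✓.
Low-quality (own payoff 22): to a=8 gives 54 − 14.8×8 = -64.4 → no gain ✓; to a=27 gives 98 − 14.8×27 = -301.6 → no gain ✓.
High-quality (own payoff 98 − 1.7×27 = 52.1): to a=0 gives 22 → no gain ✓; to a=8 gives 54 − 1.7×8 = 40.4 → no gain ✓.
5 of the 6 constraints hold; not an equilibrium.

5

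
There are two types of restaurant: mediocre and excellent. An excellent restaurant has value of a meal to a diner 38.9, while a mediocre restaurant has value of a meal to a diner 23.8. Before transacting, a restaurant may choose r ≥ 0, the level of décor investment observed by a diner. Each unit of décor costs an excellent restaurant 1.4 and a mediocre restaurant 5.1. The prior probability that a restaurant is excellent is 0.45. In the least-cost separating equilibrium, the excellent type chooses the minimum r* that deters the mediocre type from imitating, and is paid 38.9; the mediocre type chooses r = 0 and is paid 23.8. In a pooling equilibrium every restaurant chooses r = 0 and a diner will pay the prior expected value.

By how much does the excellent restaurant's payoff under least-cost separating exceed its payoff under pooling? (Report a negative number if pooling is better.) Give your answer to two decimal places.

4.16

Least-cost separating signal: r* solves 23.8 = 38.9 − 5.1·r*, so r* = (38.9 − 23.8)/5.1 ≈ 2.9608.
Excellent type's separating payoff: 38.9 − 1.4 × r* = 38.9 − 1.4 × (38.9 − 23.8)/5.1 = 38.9 − 21.14/5.1 ≈ 34.7549.
Pooling payoff: 0.45 × 38.9 + 0.55 × 23.8 = 30.595.
Difference: 34.7549 − 30.595 = 4.1599, i.e. 4.16 to two decimal places.
The excellent type prefers to separate.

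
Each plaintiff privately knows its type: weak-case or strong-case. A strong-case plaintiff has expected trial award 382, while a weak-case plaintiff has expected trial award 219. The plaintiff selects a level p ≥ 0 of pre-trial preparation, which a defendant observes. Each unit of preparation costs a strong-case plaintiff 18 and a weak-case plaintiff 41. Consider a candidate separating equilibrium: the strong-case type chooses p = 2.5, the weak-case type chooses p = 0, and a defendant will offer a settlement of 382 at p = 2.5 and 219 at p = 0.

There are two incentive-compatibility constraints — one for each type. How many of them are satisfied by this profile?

Weak-case type: stay at 0 → 219; mimic → 382 − 41 × 2.5 = 279.5. IC fails (219 < 279.5).
Strong-case type: signal → 382 − 18 × 2.5 = 337; deviate to 0 → 219. IC holds (337 ≥ 219).
1 of 2 constraints hold, so this profile is not an equilibrium.

1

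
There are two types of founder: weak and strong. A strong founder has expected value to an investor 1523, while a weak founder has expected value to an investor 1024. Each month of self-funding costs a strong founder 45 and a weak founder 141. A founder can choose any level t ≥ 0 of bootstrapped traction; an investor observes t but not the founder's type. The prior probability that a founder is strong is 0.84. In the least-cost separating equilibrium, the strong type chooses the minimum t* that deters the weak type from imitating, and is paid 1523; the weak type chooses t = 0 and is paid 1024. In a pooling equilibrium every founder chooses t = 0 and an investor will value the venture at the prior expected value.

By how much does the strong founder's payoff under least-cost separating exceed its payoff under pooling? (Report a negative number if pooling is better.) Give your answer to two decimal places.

-79.42

Least-cost separating signal: t* solves 1024 = 1523 − 141·t*, so t* = (1523 − 1024)/141 ≈ 3.5390.
Strong type's separating payoff: 1523 − 45 × t* = 1523 − 45 × (1523 − 1024)/141 = 1523 − 22455/141 ≈ 1363.7447.
Pooling payoff: 0.84 × 1523 + 0.16 × 1024 = 1443.16.
Difference: 1363.7447 − 1443.16 = -79.4153, i.e. -79.42 to two decimal places.
The strong type would prefer the pooling outcome.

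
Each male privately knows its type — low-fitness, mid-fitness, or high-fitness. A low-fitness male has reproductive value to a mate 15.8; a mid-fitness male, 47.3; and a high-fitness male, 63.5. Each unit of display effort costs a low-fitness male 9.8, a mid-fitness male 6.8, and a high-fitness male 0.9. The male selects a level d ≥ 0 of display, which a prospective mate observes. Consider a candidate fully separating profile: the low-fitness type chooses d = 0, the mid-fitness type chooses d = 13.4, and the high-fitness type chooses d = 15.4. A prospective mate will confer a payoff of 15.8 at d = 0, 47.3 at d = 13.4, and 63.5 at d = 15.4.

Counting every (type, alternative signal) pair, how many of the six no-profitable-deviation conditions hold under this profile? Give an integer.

4

Low-fitness (own payoff 15.8): to d=13.4 gives 47.3 − 9.8×13.4 = -84.02 → no gain ✓; to d=15.4 gives 63.5 − 9.8×15.4 = -87.42 → no gain ✓.
Mid-fitness (own payoff 47.3 − 6.8×13.4 = -43.82): to d=0 gives 15.8 → profitable ✗; to d=15.4 gives 63.5 − 6.8×15.4 = -41.22 → profitable ✗.
High-fitness (own payoff 63.5 − 0.9×15.4 = 49.64): to d=0 gives 15.8 → no gain ✓; to d=13.4 gives 47.3 − 0.9×13.4 = 35.24 → no gain ✓.
4 of the 6 constraints hold; not an equilibrium.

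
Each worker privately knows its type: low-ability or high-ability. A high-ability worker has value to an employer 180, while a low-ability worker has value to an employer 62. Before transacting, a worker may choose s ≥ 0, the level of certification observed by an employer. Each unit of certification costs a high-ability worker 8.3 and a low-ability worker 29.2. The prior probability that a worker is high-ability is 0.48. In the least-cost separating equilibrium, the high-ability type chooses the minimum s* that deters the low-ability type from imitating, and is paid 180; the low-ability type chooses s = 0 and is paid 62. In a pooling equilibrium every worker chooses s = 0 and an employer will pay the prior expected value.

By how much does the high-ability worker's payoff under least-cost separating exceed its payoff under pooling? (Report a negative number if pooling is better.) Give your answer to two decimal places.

Least-cost separating signal: s* solves 62 = 180 − 29.2·s*, so s* = (180 − 62)/29.2 ≈ 4.0411.
High-ability type's separating payoff: 180 − 8.3 × s* = 180 − 8.3 × (180 − 62)/29.2 = 180 − 979.4/29.2 ≈ 146.4589.
Pooling payoff: 0.48 × 180 + 0.52 × 62 = 118.64.
Difference: 146.4589 − 118.64 = 27.8189, i.e. 27.82 to two decimal places.
The high-ability type prefers to separate.

27.82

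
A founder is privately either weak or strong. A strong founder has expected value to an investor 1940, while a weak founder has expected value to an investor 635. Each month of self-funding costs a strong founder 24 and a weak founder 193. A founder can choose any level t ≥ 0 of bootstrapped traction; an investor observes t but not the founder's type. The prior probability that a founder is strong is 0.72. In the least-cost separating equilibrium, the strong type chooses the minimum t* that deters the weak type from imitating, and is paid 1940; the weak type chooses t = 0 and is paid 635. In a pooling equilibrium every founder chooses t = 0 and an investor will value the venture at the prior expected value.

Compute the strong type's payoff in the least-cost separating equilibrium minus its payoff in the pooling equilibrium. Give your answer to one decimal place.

203.1

Least-cost separating signal: t* solves 635 = 1940 − 193·t*, so t* = (1940 − 635)/193 ≈ 6.7617.
Strong type's separating payoff: 1940 − 24 × t* = 1940 − 24 × (1940 − 635)/193 = 1940 − 31320/193 ≈ 1777.720.
Pooling payoff: 0.72 × 1940 + 0.28 × 635 = 1574.6.
Difference: 1777.720 − 1574.6 = 203.12, i.e. 203.1 to one decimal place.
The strong type prefers to separate.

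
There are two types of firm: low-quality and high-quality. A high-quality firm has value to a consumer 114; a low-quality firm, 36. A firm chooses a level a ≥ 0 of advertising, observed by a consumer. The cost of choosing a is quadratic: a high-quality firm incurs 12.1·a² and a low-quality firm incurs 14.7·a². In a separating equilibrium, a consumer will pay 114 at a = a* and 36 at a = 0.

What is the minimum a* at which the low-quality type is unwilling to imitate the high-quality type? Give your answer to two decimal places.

2.30

The low-quality type at a = 0 receives 36; imitating at a* yields 114 − 14.7·a*².
Indifference: 36 = 114 − 14.7·a*², so a*² = (114 − 36) / 14.7 ≈ 5.3061.
a* = √5.3061 ≈ 2.30.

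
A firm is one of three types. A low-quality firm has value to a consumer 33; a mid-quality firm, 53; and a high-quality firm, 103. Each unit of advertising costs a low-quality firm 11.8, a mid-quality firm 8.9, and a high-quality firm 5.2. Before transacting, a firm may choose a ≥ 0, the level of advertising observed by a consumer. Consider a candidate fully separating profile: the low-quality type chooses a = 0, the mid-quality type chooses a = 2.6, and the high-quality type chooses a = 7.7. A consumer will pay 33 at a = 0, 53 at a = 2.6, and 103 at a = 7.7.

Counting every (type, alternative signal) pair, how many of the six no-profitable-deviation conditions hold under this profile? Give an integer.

Low-quality (own payoff 33): to a=2.6 gives 53 − 11.8×2.6 = 22.32 → no gain ✓; to a=7.7 gives 103 − 11.8×7.7 = 12.14 → no gain ✓.
High-quality (own payoff 103 − 5.2×7.7 = 62.96): to a=0 gives 33 → no gain ✓; to a=2.6 gives 53 − 5.2×2.6 = 39.48 → no gain ✓.
Mid-quality (own payoff 53 − 8.9×2.6 = 29.86): to a=0 gives 33 → profitable ✗; to a=7.7 gives 103 − 8.9×7.7 = 34.47 → profitable ✗.
4 of the 6 constraints hold; not an equilibrium.

4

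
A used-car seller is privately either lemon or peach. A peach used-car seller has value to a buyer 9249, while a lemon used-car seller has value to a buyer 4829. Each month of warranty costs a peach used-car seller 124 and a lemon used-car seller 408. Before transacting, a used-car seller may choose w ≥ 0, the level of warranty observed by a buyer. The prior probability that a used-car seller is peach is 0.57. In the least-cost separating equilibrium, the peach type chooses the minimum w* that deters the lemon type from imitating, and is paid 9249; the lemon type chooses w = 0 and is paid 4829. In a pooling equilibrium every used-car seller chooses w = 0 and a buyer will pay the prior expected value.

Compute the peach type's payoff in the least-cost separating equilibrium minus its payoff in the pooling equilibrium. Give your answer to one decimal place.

Least-cost separating signal: w* solves 4829 = 9249 − 408·w*, so w* = (9249 − 4829)/408 ≈ 10.8333.
Peach type's separating payoff: 9249 − 124 × w* = 9249 − 124 × (9249 − 4829)/408 = 9249 − 548080/408 ≈ 7905.667.
Pooling payoff: 0.57 × 9249 + 0.43 × 4829 = 7348.4.
Difference: 7905.667 − 7348.4 = 557.267, i.e. 557.3 to one decimal place.
The peach type prefers to separate.

557.3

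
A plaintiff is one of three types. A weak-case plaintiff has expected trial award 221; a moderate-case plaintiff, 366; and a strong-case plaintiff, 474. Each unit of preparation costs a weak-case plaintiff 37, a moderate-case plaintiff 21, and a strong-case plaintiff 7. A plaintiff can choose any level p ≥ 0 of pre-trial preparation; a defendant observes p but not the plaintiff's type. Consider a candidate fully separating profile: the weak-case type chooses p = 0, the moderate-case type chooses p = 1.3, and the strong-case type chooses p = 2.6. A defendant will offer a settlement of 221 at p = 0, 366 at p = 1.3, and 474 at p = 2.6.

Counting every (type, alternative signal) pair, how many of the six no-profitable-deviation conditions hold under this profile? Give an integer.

Strong-case (own payoff 474 − 7×2.6 = 455.8): to p=0 gives 221 → no gain ✓; to p=1.3 gives 366 − 7×1.3 = 356.9 → no gain ✓.
Moderate-case (own payoff 366 − 21×1.3 = 338.7): to p=0 gives 221 → no gain ✓; to p=2.6 gives 474 − 21×2.6 = 419.4 → profitable ✗.
Weak-case (own payoff 221): to p=1.3 gives 366 − 37×1.3 = 317.9 → profitable ✗; to p=2.6 gives 474 − 37×2.6 = 377.8 → profitable ✗.
3 of the 6 constraints hold; not an equilibrium.

3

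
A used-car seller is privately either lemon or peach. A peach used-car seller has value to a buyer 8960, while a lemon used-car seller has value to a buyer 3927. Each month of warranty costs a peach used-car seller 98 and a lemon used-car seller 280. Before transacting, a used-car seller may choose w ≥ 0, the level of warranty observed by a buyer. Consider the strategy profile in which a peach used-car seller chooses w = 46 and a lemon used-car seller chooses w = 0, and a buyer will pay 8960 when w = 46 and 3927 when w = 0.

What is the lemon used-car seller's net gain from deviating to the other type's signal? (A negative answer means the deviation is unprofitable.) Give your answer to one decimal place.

Playing w = 0 the lemon used-car seller receives 3927.
Deviating to w = 46 brings payment 8960 at cost 280 × 46 = 12880, netting -3920.
Gain from deviating: -3920 − 3927 = -7847.0.
The gain is negative, so the lemon type's incentive-compatibility constraint is satisfied.

-7847.0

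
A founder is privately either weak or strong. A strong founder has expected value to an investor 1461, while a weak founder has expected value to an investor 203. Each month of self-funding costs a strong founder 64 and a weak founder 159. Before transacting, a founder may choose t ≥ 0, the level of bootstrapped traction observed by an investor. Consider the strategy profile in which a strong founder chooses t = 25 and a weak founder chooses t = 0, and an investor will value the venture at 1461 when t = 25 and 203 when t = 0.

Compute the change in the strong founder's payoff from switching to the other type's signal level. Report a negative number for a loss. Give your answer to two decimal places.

342.00

Playing t = 25 the strong founder receives 1461 − 64 × 25 = -139.
Deviating to t = 0 yields 203 instead.
Gain from deviating: 203 − (-139) = 342.00.
The gain is positive, so the strong type's incentive-compatibility constraint is violated — this profile is not a separating equilibrium.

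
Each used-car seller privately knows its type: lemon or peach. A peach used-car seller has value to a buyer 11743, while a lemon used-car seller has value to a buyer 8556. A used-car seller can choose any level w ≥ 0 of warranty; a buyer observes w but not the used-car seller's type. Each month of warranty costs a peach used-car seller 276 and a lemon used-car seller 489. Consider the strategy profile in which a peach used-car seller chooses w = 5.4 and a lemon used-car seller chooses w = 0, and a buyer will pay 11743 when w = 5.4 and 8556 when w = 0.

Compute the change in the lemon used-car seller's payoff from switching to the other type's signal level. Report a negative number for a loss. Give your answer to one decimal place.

Playing w = 0 the lemon used-car seller receives 8556.
Deviating to w = 5.4 brings payment 11743 at cost 489 × 5.4 = 2640.6, netting 9102.4.
Gain from deviating: 9102.4 − 8556 = 546.4.
The gain is positive, so the lemon type's incentive-compatibility constraint is violated — this profile is not a separating equilibrium.

546.4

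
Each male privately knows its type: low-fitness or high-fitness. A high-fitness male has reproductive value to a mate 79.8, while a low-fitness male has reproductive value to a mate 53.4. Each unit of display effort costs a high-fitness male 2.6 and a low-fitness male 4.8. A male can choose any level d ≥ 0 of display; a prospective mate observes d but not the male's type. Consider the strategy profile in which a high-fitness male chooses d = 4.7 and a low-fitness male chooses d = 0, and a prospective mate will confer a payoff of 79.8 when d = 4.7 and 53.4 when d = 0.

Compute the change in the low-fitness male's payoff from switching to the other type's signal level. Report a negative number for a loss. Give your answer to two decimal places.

Playing d = 0 the low-fitness male receives 53.4.
Deviating to d = 4.7 brings payment 79.8 at cost 4.8 × 4.7 = 22.56, netting 57.24.
Gain from deviating: 57.24 − 53.4 = 3.84.
The gain is positive, so the low-fitness type's incentive-compatibility constraint is violated — this profile is not a separating equilibrium.

3.84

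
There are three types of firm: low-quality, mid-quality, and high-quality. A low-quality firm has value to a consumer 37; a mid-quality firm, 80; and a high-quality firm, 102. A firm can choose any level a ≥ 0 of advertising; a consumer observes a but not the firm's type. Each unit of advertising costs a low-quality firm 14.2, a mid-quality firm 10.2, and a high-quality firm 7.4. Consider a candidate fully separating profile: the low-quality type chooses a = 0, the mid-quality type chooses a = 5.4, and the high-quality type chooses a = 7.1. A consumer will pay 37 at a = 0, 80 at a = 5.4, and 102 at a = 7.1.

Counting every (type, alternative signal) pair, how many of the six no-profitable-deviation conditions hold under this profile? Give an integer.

Mid-quality (own payoff 80 − 10.2×5.4 = 24.92): to a=0 gives 37 → profitable ✗; to a=7.1 gives 102 − 10.2×7.1 = 29.58 → profitable ✗.
High-quality (own payoff 102 − 7.4×7.1 = 49.46): to a=0 gives 37 → no gain ✓; to a=5.4 gives 80 − 7.4×5.4 = 40.04 → no gain ✓.
Low-quality (own payoff 37): to a=5.4 gives 80 − 14.2×5.4 = 3.32 → no gain ✓; to a=7.1 gives 102 − 14.2×7.1 = 1.18 → no gain ✓.
4 of the 6 constraints hold; not an equilibrium.

4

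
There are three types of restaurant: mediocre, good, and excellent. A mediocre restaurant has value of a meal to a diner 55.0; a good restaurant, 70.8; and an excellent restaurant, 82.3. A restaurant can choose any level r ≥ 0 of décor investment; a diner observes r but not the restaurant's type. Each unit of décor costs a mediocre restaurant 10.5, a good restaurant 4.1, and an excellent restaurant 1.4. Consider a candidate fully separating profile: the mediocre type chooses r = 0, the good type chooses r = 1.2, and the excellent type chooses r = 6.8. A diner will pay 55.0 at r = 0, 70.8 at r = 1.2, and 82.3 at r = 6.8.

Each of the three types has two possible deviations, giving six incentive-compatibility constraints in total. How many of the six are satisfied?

Good (own payoff 70.8 − 4.1×1.2 = 65.88): to r=0 gives 55.0 → no gain ✓; to r=6.8 gives 82.3 − 4.1×6.8 = 54.42 → no gain ✓.
Mediocre (own payoff 55.0): to r=1.2 gives 70.8 − 10.5×1.2 = 58.2 → profitable ✗; to r=6.8 gives 82.3 − 10.5×6.8 = 10.9 → no gain ✓.
Excellent (own payoff 82.3 − 1.4×6.8 = 72.78): to r=0 gives 55.0 → no gain ✓; to r=1.2 gives 70.8 − 1.4×1.2 = 69.12 → no gain ✓.
5 of the 6 constraints hold; not an equilibrium.

5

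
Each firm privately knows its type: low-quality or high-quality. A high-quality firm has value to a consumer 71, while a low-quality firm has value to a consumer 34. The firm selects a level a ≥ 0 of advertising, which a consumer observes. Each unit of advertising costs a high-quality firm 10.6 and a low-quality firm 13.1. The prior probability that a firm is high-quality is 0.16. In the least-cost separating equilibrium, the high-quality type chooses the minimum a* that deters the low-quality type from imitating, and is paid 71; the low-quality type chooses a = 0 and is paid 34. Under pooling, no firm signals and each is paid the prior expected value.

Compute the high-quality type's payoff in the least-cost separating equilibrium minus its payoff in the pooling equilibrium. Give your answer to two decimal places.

1.14

Least-cost separating signal: a* solves 34 = 71 − 13.1·a*, so a* = (71 − 34)/13.1 ≈ 2.8244.
High-quality type's separating payoff: 71 − 10.6 × a* = 71 − 10.6 × (71 − 34)/13.1 = 71 − 392.2/13.1 ≈ 41.0611.
Pooling payoff: 0.16 × 71 + 0.84 × 34 = 39.92.
Difference: 41.0611 − 39.92 = 1.1411, i.e. 1.14 to two decimal places.
The high-quality type prefers to separate.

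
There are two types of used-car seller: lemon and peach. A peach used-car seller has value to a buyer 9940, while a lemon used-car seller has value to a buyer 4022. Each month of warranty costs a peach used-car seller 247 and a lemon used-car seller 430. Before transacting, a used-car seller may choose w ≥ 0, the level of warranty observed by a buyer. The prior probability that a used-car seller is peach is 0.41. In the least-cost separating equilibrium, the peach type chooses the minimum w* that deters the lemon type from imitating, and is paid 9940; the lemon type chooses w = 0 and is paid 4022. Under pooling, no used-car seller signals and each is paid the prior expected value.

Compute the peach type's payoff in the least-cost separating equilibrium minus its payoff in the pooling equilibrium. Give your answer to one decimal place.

Least-cost separating signal: w* solves 4022 = 9940 − 430·w*, so w* = (9940 − 4022)/430 ≈ 13.7628.
Peach type's separating payoff: 9940 − 247 × w* = 9940 − 247 × (9940 − 4022)/430 = 9940 − 1461746/430 ≈ 6540.591.
Pooling payoff: 0.41 × 9940 + 0.59 × 4022 = 6448.38.
Difference: 6540.591 − 6448.38 = 92.211, i.e. 92.2 to one decimal place.
The peach type prefers to separate.

92.2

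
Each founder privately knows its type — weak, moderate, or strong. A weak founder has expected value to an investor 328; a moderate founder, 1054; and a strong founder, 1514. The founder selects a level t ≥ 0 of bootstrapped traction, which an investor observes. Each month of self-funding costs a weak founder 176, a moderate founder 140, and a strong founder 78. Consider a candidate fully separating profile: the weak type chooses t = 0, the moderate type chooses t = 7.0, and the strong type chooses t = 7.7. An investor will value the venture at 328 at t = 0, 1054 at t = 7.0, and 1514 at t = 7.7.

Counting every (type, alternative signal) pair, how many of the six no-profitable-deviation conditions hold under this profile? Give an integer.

4

Weak (own payoff 328): to t=7.0 gives 1054 − 176×7.0 = -178 → no gain ✓; to t=7.7 gives 1514 − 176×7.7 = 158.8 → no gain ✓.
Moderate (own payoff 1054 − 140×7.0 = 74): to t=0 gives 328 → profitable ✗; to t=7.7 gives 1514 − 140×7.7 = 436 → profitable ✗.
Strong (own payoff 1514 − 78×7.7 = 913.4): to t=0 gives 328 → no gain ✓; to t=7.0 gives 1054 − 78×7.0 = 508 → no gain ✓.
4 of the 6 constraints hold; not an equilibrium.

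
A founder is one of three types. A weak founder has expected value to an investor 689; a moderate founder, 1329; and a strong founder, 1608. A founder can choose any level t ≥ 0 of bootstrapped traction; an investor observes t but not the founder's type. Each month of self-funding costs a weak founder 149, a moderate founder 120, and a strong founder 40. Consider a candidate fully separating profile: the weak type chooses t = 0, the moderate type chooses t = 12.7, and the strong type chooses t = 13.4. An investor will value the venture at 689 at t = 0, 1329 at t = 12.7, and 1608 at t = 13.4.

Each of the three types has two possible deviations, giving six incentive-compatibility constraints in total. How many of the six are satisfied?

4

Strong (own payoff 1608 − 40×13.4 = 1072): to t=0 gives 689 → no gain ✓; to t=12.7 gives 1329 − 40×12.7 = 821 → no gain ✓.
Moderate (own payoff 1329 − 120×12.7 = -195): to t=0 gives 689 → profitable ✗; to t=13.4 gives 1608 − 120×13.4 = 0 → profitable ✗.
Weak (own payoff 689): to t=12.7 gives 1329 − 149×12.7 = -563.3 → no gain ✓; to t=13.4 gives 1608 − 149×13.4 = -388.6 → no gain ✓.
4 of the 6 constraints hold; not an equilibrium.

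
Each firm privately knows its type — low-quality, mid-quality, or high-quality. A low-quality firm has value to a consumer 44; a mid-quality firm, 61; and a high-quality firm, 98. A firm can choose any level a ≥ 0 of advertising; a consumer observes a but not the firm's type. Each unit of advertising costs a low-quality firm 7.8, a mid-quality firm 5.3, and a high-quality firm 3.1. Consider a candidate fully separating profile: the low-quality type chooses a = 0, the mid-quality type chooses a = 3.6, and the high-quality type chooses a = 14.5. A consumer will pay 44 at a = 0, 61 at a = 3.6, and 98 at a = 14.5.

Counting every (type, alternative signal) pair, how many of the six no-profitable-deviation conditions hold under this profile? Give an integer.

5

Mid-quality (own payoff 61 − 5.3×3.6 = 41.92): to a=0 gives 44 → profitable ✗; to a=14.5 gives 98 − 5.3×14.5 = 21.15 → no gain ✓.
Low-quality (own payoff 44): to a=3.6 gives 61 − 7.8×3.6 = 32.92 → no gain ✓; to a=14.5 gives 98 − 7.8×14.5 = -15.1 → no gain ✓.
High-quality (own payoff 98 − 3.1×14.5 = 53.05): to a=0 gives 44 → no gain ✓; to a=3.6 gives 61 − 3.1×3.6 = 49.84 → no gain ✓.
5 of the 6 constraints hold; not an equilibrium.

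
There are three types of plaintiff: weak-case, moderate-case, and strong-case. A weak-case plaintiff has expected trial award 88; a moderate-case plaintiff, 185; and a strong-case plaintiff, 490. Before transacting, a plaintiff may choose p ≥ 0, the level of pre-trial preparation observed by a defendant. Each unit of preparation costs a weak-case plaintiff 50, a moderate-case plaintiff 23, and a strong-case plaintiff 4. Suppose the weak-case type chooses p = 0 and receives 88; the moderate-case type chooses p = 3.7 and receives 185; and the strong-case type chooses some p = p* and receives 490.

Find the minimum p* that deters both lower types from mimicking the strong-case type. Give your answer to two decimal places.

16.96

Moderate-case type (on-path payoff 185 − 23×3.7 = 99.9) won't mimic when 99.9 ≥ 490 − 23·p*, i.e. p* ≥ 16.96.
Weak-case type (on-path payoff 88) won't mimic when 88 ≥ 490 − 50·p*, i.e. p* ≥ 8.04.
Both must hold, so p* = max(8.04, 16.96) = 16.96. The moderate-case type's constraint binds.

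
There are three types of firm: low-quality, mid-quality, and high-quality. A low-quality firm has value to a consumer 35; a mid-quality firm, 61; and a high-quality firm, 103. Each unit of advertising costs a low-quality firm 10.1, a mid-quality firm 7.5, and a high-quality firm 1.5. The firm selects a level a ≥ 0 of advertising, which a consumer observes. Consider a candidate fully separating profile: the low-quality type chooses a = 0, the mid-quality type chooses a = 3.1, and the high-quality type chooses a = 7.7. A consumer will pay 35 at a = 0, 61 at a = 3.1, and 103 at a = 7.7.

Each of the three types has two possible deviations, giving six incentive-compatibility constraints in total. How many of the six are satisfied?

Low-quality (own payoff 35): to a=3.1 gives 61 − 10.1×3.1 = 29.69 → no gain ✓; to a=7.7 gives 103 − 10.1×7.7 = 25.23 → no gain ✓.
High-quality (own payoff 103 − 1.5×7.7 = 91.45): to a=0 gives 35 → no gain ✓; to a=3.1 gives 61 − 1.5×3.1 = 56.35 → no gain ✓.
Mid-quality (own payoff 61 − 7.5×3.1 = 37.75): to a=0 gives 35 → no gain ✓; to a=7.7 gives 103 − 7.5×7.7 = 45.25 → profitable ✗.
5 of the 6 constraints hold; not an equilibrium.

5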